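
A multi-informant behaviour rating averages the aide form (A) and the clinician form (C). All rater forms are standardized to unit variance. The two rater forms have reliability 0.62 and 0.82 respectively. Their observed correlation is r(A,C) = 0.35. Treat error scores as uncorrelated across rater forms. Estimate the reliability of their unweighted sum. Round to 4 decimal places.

0.7926

Var(A+C) = 2 + 2·[0.35] = 2 + 0.7 = 2.7.
Because errors are independent across components, Cov(Tᵢ,Tⱼ) = Cov(Xᵢ,Xⱼ); the off-diagonal part of the true-score variance is the same as above.
True-score variance = [0.62 + 0.82] + 0.7 = 1.44 + 0.7 = 2.14.
Reliability = 2.14 / 2.7 = 0.7926.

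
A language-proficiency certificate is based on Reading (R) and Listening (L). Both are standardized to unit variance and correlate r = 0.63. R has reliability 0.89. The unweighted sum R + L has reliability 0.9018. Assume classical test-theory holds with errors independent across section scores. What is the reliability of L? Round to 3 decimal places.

0.790

Var(R+L) = 2 + 2·0.63 = 3.260.
True-score variance = ρ_R + ρ_L + 2·0.63, so 0.9018 = (0.89 + ρ_L + 1.26) / 3.260.
ρ_L = 0.9018·3.260 − 0.89 − 1.26 = 0.790.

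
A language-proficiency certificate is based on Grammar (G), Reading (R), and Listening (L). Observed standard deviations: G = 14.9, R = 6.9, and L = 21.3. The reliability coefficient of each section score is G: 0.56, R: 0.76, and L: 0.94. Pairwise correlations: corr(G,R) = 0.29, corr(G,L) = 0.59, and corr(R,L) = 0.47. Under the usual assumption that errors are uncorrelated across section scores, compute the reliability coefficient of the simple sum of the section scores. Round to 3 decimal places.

Var(G+R+L) = 14.9² + 6.9² + 21.3² + 2·[14.9·6.9·0.29 + 14.9·21.3·0.59 + 6.9·21.3·0.47] = 723.31 + 572.278 = 1295.59.
Because errors are independent across components, Cov(Tᵢ,Tⱼ) = Cov(Xᵢ,Xⱼ); the off-diagonal part of the true-score variance is the same as above.
True-score variance = [14.9²·0.56 + 6.9²·0.76 + 21.3²·0.94] + 572.278 = 586.978 + 572.278 = 1159.26.
Reliability = 1159.26 / 1295.59 = 0.895.

0.895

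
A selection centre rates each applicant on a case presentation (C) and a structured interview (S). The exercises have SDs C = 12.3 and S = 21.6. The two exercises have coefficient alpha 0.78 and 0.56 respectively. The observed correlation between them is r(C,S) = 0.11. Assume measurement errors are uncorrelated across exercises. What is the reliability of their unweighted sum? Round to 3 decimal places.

Var(C+S) = 12.3² + 21.6² + 2·[12.3·21.6·0.11] = 617.85 + 58.4496 = 676.3.
Because errors are independent across components, Cov(Tᵢ,Tⱼ) = Cov(Xᵢ,Xⱼ); the off-diagonal part of the true-score variance is the same as above.
True-score variance = [12.3²·0.78 + 21.6²·0.56] + 58.4496 = 379.28 + 58.4496 = 437.729.
Reliability = 437.729 / 676.3 = 0.647.

0.647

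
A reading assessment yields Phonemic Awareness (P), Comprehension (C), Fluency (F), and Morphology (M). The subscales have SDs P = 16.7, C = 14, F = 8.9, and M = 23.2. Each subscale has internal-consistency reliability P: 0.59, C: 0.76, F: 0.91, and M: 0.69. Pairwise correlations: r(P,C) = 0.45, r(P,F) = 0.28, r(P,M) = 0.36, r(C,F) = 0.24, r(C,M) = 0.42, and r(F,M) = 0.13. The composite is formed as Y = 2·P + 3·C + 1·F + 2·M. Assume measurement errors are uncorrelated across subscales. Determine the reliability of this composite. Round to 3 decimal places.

0.838

Var(Y) = 2²·16.7² + 3²·14² + 8.9² + 2²·23.2² + 2·[6·16.7·14·0.45 + 2·16.7·8.9·0.28 + 4·16.7·23.2·0.36 + 3·14·8.9·0.24 + 6·14·23.2·0.42 + 2·8.9·23.2·0.13] = 5111.73 + 4468.6 = 9580.33.
With uncorrelated errors the cross-covariances are all true-score covariance, so they carry over unchanged; only the diagonal terms shrink to ρᵢσᵢ².
True-score variance = [2²·16.7²·0.59 + 3²·14²·0.76 + 8.9²·0.91 + 2²·23.2²·0.69] + 4468.6 = 3556.44 + 4468.6 = 8025.04.
Reliability = 8025.04 / 9580.33 = 0.838.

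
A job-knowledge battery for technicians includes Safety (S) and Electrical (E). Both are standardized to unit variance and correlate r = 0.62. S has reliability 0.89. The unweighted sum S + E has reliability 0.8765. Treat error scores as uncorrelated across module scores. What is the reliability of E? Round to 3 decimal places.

Var(S+E) = 2 + 2·0.62 = 3.240.
True-score variance = ρ_S + ρ_E + 2·0.62, so 0.8765 = (0.89 + ρ_E + 1.24) / 3.240.
ρ_E = 0.8765·3.240 − 0.89 − 1.24 = 0.710.

0.710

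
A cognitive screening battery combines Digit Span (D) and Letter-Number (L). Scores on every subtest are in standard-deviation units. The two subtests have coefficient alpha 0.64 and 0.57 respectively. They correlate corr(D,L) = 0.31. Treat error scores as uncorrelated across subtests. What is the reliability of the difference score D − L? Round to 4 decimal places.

0.4275

Var(D−L) = 1 + 1 − 2·0.31 = 2 − 0.62 = 1.38.
With uncorrelated errors the cross-covariances are all true-score covariance, so they carry over unchanged; only the diagonal terms shrink to ρᵢσᵢ².
True-score variance = [0.64 + 0.57] − 0.62 = 1.21 − 0.62 = 0.59.
Reliability = 0.59 / 1.38 = 0.4275.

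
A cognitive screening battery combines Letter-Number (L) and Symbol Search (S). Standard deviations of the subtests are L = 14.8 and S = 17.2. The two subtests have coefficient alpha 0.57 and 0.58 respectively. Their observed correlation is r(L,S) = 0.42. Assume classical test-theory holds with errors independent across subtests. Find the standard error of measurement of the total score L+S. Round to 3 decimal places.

Var(total) = 514.88 + 213.83 = 728.71.
True-score variance = 296.44 + 213.83 = 510.27, so reliability = 0.7002.
Error variance = 728.71 − 510.27 = 218.44; SEM = √218.44 = 14.780.

14.780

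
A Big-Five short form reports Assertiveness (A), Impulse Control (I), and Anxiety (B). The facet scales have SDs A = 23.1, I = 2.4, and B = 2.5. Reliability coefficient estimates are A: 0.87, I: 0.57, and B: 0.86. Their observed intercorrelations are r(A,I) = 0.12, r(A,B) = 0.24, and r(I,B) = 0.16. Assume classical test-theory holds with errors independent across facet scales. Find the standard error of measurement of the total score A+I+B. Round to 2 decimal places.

8.53

Var(total) = 545.62 + 42.9456 = 588.566.
True-score variance = 472.899 + 42.9456 = 515.845, so reliability = 0.8764.
Error variance = 588.566 − 515.845 = 72.7211; SEM = √72.7211 = 8.53.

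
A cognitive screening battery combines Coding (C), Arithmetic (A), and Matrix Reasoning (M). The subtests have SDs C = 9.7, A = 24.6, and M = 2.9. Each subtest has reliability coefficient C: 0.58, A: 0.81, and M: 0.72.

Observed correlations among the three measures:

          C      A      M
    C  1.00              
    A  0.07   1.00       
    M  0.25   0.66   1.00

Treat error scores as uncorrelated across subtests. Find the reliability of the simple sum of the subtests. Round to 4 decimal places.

Var(C+A+M) = 9.7² + 24.6² + 2.9² + 2·[9.7·24.6·0.07 + 9.7·2.9·0.25 + 24.6·2.9·0.66] = 707.66 + 141.641 = 849.301.
Under uncorrelated errors the observed covariances equal the true-score covariances, so only the own-variance terms attenuate.
True-score variance = [9.7²·0.58 + 24.6²·0.81 + 2.9²·0.72] + 141.641 = 550.807 + 141.641 = 692.448.
Reliability = 692.448 / 849.301 = 0.8153.

0.8153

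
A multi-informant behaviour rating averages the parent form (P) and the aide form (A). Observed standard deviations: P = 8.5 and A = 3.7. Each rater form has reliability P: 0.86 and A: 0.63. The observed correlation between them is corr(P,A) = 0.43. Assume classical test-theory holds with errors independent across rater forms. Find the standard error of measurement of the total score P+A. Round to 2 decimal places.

3.90

Var(total) = 85.94 + 27.047 = 112.987.
True-score variance = 70.7597 + 27.047 = 97.8067, so reliability = 0.8656.
Error variance = 112.987 − 97.8067 = 15.1803; SEM = √15.1803 = 3.90.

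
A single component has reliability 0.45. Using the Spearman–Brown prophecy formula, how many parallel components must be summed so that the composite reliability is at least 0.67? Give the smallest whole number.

3

k ≥ ρ*(1−ρ₁)/(ρ₁(1−ρ*)) = 0.67·0.55 / (0.45·0.33) = 2.481.
Smallest integer k = 3.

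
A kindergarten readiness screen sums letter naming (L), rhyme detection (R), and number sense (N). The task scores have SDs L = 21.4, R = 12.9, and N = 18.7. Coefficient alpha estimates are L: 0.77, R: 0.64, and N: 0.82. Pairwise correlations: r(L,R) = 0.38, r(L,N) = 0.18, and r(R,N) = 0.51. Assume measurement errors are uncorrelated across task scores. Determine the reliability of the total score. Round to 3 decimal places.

Var(L+R+N) = 21.4² + 12.9² + 18.7² + 2·[21.4·12.9·0.38 + 21.4·18.7·0.18 + 12.9·18.7·0.51] = 974.06 + 599.925 = 1573.98.
Because errors are independent across components, Cov(Tᵢ,Tⱼ) = Cov(Xᵢ,Xⱼ); the off-diagonal part of the true-score variance is the same as above.
True-score variance = [21.4²·0.77 + 12.9²·0.64 + 18.7²·0.82] + 599.925 = 745.877 + 599.925 = 1345.8.
Reliability = 1345.8 / 1573.98 = 0.855.

0.855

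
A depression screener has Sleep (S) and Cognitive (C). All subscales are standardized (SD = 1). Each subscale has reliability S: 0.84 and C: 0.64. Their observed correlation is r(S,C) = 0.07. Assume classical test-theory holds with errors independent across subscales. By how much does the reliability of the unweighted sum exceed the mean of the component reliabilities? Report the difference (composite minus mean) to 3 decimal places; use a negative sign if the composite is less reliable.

0.017

Var(sum) = 2 + 0.14 = 2.14; true-score variance = 1.48 + 0.14 = 1.62; composite reliability = 0.7570.
Mean component reliability = 0.7400.
Difference = 0.7570 − 0.7400 = 0.017.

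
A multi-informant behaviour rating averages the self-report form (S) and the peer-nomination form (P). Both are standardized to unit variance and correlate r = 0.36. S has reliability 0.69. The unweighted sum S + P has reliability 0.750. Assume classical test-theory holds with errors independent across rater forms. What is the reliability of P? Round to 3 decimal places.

Var(S+P) = 2 + 2·0.36 = 2.720.
True-score variance = ρ_S + ρ_P + 2·0.36, so 0.750 = (0.69 + ρ_P + 0.72) / 2.720.
ρ_P = 0.750·2.720 − 0.69 − 0.72 = 0.630.

0.630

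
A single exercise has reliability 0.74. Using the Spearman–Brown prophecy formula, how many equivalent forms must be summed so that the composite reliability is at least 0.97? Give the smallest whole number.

12

k ≥ ρ*(1−ρ₁)/(ρ₁(1−ρ*)) = 0.97·0.26 / (0.74·0.03) = 11.360.
Smallest integer k = 12.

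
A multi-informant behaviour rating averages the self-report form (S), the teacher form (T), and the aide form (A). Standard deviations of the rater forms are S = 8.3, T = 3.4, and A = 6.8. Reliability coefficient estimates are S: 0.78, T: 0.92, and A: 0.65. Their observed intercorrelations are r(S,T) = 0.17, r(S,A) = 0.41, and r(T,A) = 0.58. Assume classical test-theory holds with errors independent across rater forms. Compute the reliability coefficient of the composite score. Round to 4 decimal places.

Var(S+T+A) = 8.3² + 3.4² + 6.8² + 2·[8.3·3.4·0.17 + 8.3·6.8·0.41 + 3.4·6.8·0.58] = 126.69 + 82.6948 = 209.385.
Under uncorrelated errors the observed covariances equal the true-score covariances, so only the own-variance terms attenuate.
True-score variance = [8.3²·0.78 + 3.4²·0.92 + 6.8²·0.65] + 82.6948 = 94.4254 + 82.6948 = 177.12.
Reliability = 177.12 / 209.385 = 0.8459.

0.8459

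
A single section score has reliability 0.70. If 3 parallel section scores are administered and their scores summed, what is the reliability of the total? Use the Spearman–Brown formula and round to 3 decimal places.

ρ_k = kρ / (1 + (k−1)ρ) = 3·0.70 / (1 + 2·0.70) = 2.100 / 2.400 = 0.875.

0.875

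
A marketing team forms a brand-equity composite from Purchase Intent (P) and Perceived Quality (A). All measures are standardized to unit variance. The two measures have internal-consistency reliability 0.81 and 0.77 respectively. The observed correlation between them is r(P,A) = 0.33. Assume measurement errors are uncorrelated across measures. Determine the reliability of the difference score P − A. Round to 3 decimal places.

0.687

Var(P−A) = 1 + 1 − 2·0.33 = 2 − 0.66 = 1.34.
Because errors are independent across components, Cov(Tᵢ,Tⱼ) = Cov(Xᵢ,Xⱼ); the off-diagonal part of the true-score variance is the same as above.
True-score variance = [0.81 + 0.77] − 0.66 = 1.58 − 0.66 = 0.92.
Reliability = 0.92 / 1.34 = 0.687.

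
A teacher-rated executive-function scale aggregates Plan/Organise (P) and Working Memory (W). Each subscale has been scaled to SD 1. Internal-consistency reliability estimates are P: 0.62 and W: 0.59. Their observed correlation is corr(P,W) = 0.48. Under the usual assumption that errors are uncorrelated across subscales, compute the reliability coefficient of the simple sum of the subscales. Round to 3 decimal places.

Var(P+W) = 2 + 2·[0.48] = 2 + 0.96 = 2.96.
Under uncorrelated errors the observed covariances equal the true-score covariances, so only the own-variance terms attenuate.
True-score variance = [0.62 + 0.59] + 0.96 = 1.21 + 0.96 = 2.17.
Reliability = 2.17 / 2.96 = 0.733.

0.733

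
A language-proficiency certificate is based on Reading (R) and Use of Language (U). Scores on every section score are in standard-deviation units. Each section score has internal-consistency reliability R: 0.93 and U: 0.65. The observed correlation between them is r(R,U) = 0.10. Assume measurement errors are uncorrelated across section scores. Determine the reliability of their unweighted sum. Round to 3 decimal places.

0.809

Var(R+U) = 2 + 2·[0.10] = 2 + 0.2 = 2.2.
Under uncorrelated errors the observed covariances equal the true-score covariances, so only the own-variance terms attenuate.
True-score variance = [0.93 + 0.65] + 0.2 = 1.58 + 0.2 = 1.78.
Reliability = 1.78 / 2.2 = 0.809.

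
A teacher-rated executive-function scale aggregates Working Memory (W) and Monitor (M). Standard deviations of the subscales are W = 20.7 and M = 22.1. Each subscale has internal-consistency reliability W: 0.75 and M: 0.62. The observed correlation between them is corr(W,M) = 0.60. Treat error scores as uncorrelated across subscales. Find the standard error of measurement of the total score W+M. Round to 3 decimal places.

Var(total) = 916.9 + 548.964 = 1465.86.
True-score variance = 624.182 + 548.964 = 1173.15, so reliability = 0.8003.
Error variance = 1465.86 − 1173.15 = 292.718; SEM = √292.718 = 17.109.

17.109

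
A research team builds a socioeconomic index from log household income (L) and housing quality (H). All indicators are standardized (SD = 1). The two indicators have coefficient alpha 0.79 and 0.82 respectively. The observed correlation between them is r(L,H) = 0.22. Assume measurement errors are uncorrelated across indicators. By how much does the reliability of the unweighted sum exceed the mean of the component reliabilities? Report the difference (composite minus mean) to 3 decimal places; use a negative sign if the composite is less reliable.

0.035

Var(sum) = 2 + 0.44 = 2.44; true-score variance = 1.61 + 0.44 = 2.05; composite reliability = 0.8402.
Mean component reliability = 0.8050.
Difference = 0.8402 − 0.8050 = 0.035.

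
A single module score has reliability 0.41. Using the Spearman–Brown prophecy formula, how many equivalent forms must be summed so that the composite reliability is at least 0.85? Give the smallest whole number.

k ≥ ρ*(1−ρ₁)/(ρ₁(1−ρ*)) = 0.85·0.59 / (0.41·0.15) = 8.154.
Smallest integer k = 9.

9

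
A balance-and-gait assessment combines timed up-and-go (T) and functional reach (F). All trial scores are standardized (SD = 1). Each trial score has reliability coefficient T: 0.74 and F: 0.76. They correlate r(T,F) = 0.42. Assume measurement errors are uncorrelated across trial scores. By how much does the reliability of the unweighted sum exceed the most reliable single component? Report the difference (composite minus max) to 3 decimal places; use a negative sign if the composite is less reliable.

0.064

Var(sum) = 2 + 0.84 = 2.84; true-score variance = 1.5 + 0.84 = 2.34; composite reliability = 0.8239.
Max component reliability = 0.7600.
Difference = 0.8239 − 0.7600 = 0.064.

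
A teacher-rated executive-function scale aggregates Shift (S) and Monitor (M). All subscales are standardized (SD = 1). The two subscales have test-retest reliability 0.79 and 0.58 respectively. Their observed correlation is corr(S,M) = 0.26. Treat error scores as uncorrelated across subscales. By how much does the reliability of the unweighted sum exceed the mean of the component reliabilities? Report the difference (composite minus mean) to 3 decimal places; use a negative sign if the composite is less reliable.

Var(sum) = 2 + 0.52 = 2.52; true-score variance = 1.37 + 0.52 = 1.89; composite reliability = 0.7500.
Mean component reliability = 0.6850.
Difference = 0.7500 − 0.6850 = 0.065.

0.065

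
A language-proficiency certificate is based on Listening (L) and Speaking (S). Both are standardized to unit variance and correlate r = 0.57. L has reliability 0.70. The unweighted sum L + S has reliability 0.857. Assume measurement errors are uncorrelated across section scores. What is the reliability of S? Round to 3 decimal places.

Var(L+S) = 2 + 2·0.57 = 3.140.
True-score variance = ρ_L + ρ_S + 2·0.57, so 0.857 = (0.70 + ρ_S + 1.14) / 3.140.
ρ_S = 0.857·3.140 − 0.70 − 1.14 = 0.851.

0.851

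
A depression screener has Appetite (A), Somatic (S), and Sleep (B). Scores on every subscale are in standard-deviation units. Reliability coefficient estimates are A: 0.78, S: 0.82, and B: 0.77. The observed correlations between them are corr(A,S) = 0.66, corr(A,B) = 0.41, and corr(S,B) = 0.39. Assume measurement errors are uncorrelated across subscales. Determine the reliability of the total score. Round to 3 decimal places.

0.894

Var(A+S+B) = 3 + 2·[0.66 + 0.41 + 0.39] = 3 + 2.92 = 5.92.
Under uncorrelated errors the observed covariances equal the true-score covariances, so only the own-variance terms attenuate.
True-score variance = [0.78 + 0.82 + 0.77] + 2.92 = 2.37 + 2.92 = 5.29.
Reliability = 5.29 / 5.92 = 0.894.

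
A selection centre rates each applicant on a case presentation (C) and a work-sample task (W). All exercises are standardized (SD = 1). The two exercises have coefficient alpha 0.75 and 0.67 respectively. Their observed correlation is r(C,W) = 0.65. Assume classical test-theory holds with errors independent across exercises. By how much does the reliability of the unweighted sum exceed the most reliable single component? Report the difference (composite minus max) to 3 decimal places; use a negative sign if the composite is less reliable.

Var(sum) = 2 + 1.3 = 3.3; true-score variance = 1.42 + 1.3 = 2.72; composite reliability = 0.8242.
Max component reliability = 0.7500.
Difference = 0.8242 − 0.7500 = 0.074.

0.074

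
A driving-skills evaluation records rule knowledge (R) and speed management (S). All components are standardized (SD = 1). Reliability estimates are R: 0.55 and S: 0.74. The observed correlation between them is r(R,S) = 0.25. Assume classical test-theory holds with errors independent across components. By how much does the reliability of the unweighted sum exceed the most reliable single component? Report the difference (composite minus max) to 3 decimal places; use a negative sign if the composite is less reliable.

Var(sum) = 2 + 0.5 = 2.5; true-score variance = 1.29 + 0.5 = 1.79; composite reliability = 0.7160.
Max component reliability = 0.7400.
Difference = 0.7160 − 0.7400 = -0.024.

-0.024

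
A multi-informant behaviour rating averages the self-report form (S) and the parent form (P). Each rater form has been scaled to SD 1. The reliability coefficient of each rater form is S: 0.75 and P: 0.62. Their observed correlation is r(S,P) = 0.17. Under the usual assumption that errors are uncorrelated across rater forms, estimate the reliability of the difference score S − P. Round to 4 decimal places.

0.6205

Var(S−P) = 1 + 1 − 2·0.17 = 2 − 0.34 = 1.66.
With uncorrelated errors the cross-covariances are all true-score covariance, so they carry over unchanged; only the diagonal terms shrink to ρᵢσᵢ².
True-score variance = [0.75 + 0.62] − 0.34 = 1.37 − 0.34 = 1.03.
Reliability = 1.03 / 1.66 = 0.6205.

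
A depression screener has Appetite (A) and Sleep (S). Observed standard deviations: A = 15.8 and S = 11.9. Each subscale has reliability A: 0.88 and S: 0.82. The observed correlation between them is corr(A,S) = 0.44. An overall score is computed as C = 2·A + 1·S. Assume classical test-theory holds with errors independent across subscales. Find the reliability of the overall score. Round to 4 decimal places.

Var(C) = 2²·15.8² + 11.9² + 2·[2·15.8·11.9·0.44] = 1140.17 + 330.915 = 1471.09.
Because errors are independent across components, Cov(Tᵢ,Tⱼ) = Cov(Xᵢ,Xⱼ); the off-diagonal part of the true-score variance is the same as above.
True-score variance = [2²·15.8²·0.88 + 11.9²·0.82] + 330.915 = 994.853 + 330.915 = 1325.77.
Reliability = 1325.77 / 1471.09 = 0.9012.

0.9012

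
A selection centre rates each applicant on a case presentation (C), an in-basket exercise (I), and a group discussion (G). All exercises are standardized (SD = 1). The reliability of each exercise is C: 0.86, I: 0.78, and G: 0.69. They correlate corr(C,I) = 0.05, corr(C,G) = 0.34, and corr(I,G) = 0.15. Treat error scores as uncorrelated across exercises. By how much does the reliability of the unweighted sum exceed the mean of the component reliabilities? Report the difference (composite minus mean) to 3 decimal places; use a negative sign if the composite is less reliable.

0.059

Var(sum) = 3 + 1.08 = 4.08; true-score variance = 2.33 + 1.08 = 3.41; composite reliability = 0.8358.
Mean component reliability = 0.7767.
Difference = 0.8358 − 0.7767 = 0.059.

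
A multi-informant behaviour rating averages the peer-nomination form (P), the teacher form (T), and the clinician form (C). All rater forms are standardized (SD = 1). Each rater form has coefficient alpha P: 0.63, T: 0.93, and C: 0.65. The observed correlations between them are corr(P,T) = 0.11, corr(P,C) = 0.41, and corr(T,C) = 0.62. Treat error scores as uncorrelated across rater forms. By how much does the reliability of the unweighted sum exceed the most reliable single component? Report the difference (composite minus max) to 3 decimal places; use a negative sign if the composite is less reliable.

-0.080

Var(sum) = 3 + 2.28 = 5.28; true-score variance = 2.21 + 2.28 = 4.49; composite reliability = 0.8504.
Max component reliability = 0.9300.
Difference = 0.8504 − 0.9300 = -0.080.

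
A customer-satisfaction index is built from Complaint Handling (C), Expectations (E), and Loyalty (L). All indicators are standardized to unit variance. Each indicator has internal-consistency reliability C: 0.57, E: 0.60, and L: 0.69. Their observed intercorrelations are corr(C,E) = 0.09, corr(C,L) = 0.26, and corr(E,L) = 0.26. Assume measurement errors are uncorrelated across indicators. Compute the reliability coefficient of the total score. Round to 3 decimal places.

Var(C+E+L) = 3 + 2·[0.09 + 0.26 + 0.26] = 3 + 1.22 = 4.22.
Under uncorrelated errors the observed covariances equal the true-score covariances, so only the own-variance terms attenuate.
True-score variance = [0.57 + 0.60 + 0.69] + 1.22 = 1.86 + 1.22 = 3.08.
Reliability = 3.08 / 4.22 = 0.730.

0.730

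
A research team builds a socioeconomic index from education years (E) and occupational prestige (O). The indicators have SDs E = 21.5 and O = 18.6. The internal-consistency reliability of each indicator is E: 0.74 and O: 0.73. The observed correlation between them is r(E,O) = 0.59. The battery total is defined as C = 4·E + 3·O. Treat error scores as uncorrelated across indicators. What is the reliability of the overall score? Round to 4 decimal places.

Var(C) = 4²·21.5² + 3²·18.6² + 2·[12·21.5·18.6·0.59] = 10509.6 + 5662.58 = 16172.2.
Under uncorrelated errors the observed covariances equal the true-score covariances, so only the own-variance terms attenuate.
True-score variance = [4²·21.5²·0.74 + 3²·18.6²·0.73] + 5662.58 = 7746 + 5662.58 = 13408.6.
Reliability = 13408.6 / 16172.2 = 0.8291.

0.8291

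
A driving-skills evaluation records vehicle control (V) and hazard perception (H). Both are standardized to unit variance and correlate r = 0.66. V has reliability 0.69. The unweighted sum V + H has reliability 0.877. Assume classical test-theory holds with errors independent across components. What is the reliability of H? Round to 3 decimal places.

Var(V+H) = 2 + 2·0.66 = 3.320.
True-score variance = ρ_V + ρ_H + 2·0.66, so 0.877 = (0.69 + ρ_H + 1.32) / 3.320.
ρ_H = 0.877·3.320 − 0.69 − 1.32 = 0.902.

0.902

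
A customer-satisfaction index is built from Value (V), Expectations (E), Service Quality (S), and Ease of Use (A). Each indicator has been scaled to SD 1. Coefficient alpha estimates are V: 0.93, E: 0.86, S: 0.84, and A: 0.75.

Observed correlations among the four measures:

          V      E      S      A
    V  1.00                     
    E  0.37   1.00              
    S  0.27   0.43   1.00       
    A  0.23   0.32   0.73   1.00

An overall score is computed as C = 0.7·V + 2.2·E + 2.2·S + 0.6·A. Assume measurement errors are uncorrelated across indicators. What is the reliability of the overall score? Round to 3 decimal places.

Var(C) = 0.7² + 2.2² + 2.2² + 0.6² + 2·[1.54·0.37 + 1.54·0.27 + 0.42·0.23 + 4.84·0.43 + 1.32·0.32 + 1.32·0.73] = 10.53 + 9.0988 = 19.6288.
Because errors are independent across components, Cov(Tᵢ,Tⱼ) = Cov(Xᵢ,Xⱼ); the off-diagonal part of the true-score variance is the same as above.
True-score variance = [0.7²·0.93 + 2.2²·0.86 + 2.2²·0.84 + 0.6²·0.75] + 9.0988 = 8.9537 + 9.0988 = 18.0525.
Reliability = 18.0525 / 19.6288 = 0.920.

0.920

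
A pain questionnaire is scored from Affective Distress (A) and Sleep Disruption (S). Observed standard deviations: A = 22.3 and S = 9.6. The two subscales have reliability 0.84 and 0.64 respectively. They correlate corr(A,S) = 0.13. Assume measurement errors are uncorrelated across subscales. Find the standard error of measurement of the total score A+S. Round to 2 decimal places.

10.62

Var(total) = 589.45 + 55.6608 = 645.111.
True-score variance = 476.706 + 55.6608 = 532.367, so reliability = 0.8252.
Error variance = 645.111 − 532.367 = 112.744; SEM = √112.744 = 10.62.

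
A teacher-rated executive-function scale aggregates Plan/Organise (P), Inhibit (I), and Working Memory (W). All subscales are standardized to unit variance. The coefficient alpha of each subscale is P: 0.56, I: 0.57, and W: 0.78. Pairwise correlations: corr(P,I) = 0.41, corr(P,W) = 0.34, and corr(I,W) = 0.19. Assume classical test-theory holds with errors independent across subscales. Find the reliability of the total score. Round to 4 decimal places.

0.7766

Var(P+I+W) = 3 + 2·[0.41 + 0.34 + 0.19] = 3 + 1.88 = 4.88.
Under uncorrelated errors the observed covariances equal the true-score covariances, so only the own-variance terms attenuate.
True-score variance = [0.56 + 0.57 + 0.78] + 1.88 = 1.91 + 1.88 = 3.79.
Reliability = 3.79 / 4.88 = 0.7766.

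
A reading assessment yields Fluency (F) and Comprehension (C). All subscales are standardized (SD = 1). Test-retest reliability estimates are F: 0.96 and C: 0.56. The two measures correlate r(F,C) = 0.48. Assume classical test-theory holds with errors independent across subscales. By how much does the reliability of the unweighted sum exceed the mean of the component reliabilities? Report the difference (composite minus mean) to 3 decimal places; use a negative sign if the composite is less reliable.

0.078

Var(sum) = 2 + 0.96 = 2.96; true-score variance = 1.52 + 0.96 = 2.48; composite reliability = 0.8378.
Mean component reliability = 0.7600.
Difference = 0.8378 − 0.7600 = 0.078.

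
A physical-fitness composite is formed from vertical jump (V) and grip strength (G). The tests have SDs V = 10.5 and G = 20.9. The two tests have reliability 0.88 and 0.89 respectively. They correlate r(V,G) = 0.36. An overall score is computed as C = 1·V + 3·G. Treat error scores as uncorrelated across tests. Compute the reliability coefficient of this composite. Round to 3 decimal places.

0.901

Var(C) = 10.5² + 3²·20.9² + 2·[3·10.5·20.9·0.36] = 4041.54 + 474.012 = 4515.55.
Under uncorrelated errors the observed covariances equal the true-score covariances, so only the own-variance terms attenuate.
True-score variance = [10.5²·0.88 + 3²·20.9²·0.89] + 474.012 = 3595.87 + 474.012 = 4069.88.
Reliability = 4069.88 / 4515.55 = 0.901.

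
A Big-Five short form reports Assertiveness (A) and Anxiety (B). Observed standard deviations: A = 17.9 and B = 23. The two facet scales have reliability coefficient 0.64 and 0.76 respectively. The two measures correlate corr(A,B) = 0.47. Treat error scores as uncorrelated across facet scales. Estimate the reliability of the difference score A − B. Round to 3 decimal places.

Var(A−B) = 17.9² + 23² − 2·17.9·23·0.47 = 849.41 − 386.998 = 462.412.
With uncorrelated errors the cross-covariances are all true-score covariance, so they carry over unchanged; only the diagonal terms shrink to ρᵢσᵢ².
True-score variance = [17.9²·0.64 + 23²·0.76] − 386.998 = 607.102 − 386.998 = 220.104.
Reliability = 220.104 / 462.412 = 0.476.

0.476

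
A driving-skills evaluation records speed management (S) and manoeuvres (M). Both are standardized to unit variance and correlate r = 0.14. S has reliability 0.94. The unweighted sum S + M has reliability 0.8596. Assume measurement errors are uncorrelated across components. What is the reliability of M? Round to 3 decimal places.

Var(S+M) = 2 + 2·0.14 = 2.280.
True-score variance = ρ_S + ρ_M + 2·0.14, so 0.8596 = (0.94 + ρ_M + 0.28) / 2.280.
ρ_M = 0.8596·2.280 − 0.94 − 0.28 = 0.740.

0.740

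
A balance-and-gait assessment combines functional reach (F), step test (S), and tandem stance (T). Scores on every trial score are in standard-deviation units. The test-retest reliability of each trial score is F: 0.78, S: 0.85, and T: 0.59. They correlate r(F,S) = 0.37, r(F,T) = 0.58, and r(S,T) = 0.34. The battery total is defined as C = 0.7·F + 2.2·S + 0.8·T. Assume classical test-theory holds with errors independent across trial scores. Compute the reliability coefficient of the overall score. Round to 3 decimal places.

Var(C) = 0.7² + 2.2² + 0.8² + 2·[1.54·0.37 + 0.56·0.58 + 1.76·0.34] = 5.97 + 2.986 = 8.956.
With uncorrelated errors the cross-covariances are all true-score covariance, so they carry over unchanged; only the diagonal terms shrink to ρᵢσᵢ².
True-score variance = [0.7²·0.78 + 2.2²·0.85 + 0.8²·0.59] + 2.986 = 4.8738 + 2.986 = 7.8598.
Reliability = 7.8598 / 8.956 = 0.878.

0.878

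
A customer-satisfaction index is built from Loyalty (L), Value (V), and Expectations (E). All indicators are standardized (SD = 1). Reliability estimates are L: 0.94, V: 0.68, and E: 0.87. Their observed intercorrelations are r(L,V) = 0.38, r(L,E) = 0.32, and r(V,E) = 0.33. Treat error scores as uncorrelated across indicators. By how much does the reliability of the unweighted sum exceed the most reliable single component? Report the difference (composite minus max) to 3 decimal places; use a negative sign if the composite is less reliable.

Var(sum) = 3 + 2.06 = 5.06; true-score variance = 2.49 + 2.06 = 4.55; composite reliability = 0.8992.
Max component reliability = 0.9400.
Difference = 0.8992 − 0.9400 = -0.041.

-0.041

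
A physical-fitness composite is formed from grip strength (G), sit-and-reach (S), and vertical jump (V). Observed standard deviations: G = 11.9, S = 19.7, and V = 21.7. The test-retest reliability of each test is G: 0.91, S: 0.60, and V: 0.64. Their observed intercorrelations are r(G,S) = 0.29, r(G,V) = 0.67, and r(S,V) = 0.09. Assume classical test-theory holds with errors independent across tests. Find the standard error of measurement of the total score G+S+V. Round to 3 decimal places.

Var(total) = 1000.59 + 558.946 = 1559.54.
True-score variance = 663.089 + 558.946 = 1222.03, so reliability = 0.7836.
Error variance = 1559.54 − 1222.03 = 337.501; SEM = √337.501 = 18.371.

18.371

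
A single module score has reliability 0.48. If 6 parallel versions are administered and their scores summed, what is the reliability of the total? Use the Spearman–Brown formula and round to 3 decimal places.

0.847

ρ_k = kρ / (1 + (k−1)ρ) = 6·0.48 / (1 + 5·0.48) = 2.880 / 3.400 = 0.847.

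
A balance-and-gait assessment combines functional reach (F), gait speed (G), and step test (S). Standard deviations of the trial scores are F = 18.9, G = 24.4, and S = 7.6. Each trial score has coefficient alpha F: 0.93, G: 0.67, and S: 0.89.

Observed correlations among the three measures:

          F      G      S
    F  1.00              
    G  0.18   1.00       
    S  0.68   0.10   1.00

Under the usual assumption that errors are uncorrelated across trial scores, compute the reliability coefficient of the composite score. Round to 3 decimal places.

Var(F+G+S) = 18.9² + 24.4² + 7.6² + 2·[18.9·24.4·0.18 + 18.9·7.6·0.68 + 24.4·7.6·0.10] = 1010.33 + 398.456 = 1408.79.
With uncorrelated errors the cross-covariances are all true-score covariance, so they carry over unchanged; only the diagonal terms shrink to ρᵢσᵢ².
True-score variance = [18.9²·0.93 + 24.4²·0.67 + 7.6²·0.89] + 398.456 = 782.503 + 398.456 = 1180.96.
Reliability = 1180.96 / 1408.79 = 0.838.

0.838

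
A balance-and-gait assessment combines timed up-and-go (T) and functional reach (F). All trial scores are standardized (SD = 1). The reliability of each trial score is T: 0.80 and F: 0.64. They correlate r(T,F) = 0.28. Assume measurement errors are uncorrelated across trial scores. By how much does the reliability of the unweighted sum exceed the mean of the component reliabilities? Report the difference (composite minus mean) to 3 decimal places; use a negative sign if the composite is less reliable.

Var(sum) = 2 + 0.56 = 2.56; true-score variance = 1.44 + 0.56 = 2; composite reliability = 0.7812.
Mean component reliability = 0.7200.
Difference = 0.7812 − 0.7200 = 0.061.

0.061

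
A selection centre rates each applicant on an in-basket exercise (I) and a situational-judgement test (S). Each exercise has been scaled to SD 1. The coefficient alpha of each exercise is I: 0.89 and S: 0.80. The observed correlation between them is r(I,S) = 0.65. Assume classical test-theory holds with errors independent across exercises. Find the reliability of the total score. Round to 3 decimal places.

0.906

Var(I+S) = 2 + 2·[0.65] = 2 + 1.3 = 3.3.
Because errors are independent across components, Cov(Tᵢ,Tⱼ) = Cov(Xᵢ,Xⱼ); the off-diagonal part of the true-score variance is the same as above.
True-score variance = [0.89 + 0.80] + 1.3 = 1.69 + 1.3 = 2.99.
Reliability = 2.99 / 3.3 = 0.906.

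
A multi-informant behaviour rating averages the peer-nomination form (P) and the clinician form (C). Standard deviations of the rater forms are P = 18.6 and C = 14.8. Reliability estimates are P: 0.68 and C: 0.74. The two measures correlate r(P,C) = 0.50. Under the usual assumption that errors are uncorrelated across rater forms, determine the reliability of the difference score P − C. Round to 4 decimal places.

Var(P−C) = 18.6² + 14.8² − 2·18.6·14.8·0.50 = 565 − 275.28 = 289.72.
Under uncorrelated errors the observed covariances equal the true-score covariances, so only the own-variance terms attenuate.
True-score variance = [18.6²·0.68 + 14.8²·0.74] − 275.28 = 397.342 − 275.28 = 122.062.
Reliability = 122.062 / 289.72 = 0.4213.

0.4213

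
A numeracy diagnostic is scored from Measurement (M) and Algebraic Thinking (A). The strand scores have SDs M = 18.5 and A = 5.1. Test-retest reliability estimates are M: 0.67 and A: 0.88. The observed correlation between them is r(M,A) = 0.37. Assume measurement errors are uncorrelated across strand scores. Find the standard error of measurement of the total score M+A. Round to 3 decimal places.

10.773

Var(total) = 368.26 + 69.819 = 438.079.
True-score variance = 252.196 + 69.819 = 322.015, so reliability = 0.7351.
Error variance = 438.079 − 322.015 = 116.064; SEM = √116.064 = 10.773.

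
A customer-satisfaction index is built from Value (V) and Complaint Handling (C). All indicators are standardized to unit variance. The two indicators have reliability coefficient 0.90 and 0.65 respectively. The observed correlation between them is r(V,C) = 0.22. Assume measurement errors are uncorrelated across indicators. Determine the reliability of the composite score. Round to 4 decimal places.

0.8156

Var(V+C) = 2 + 2·[0.22] = 2 + 0.44 = 2.44.
Under uncorrelated errors the observed covariances equal the true-score covariances, so only the own-variance terms attenuate.
True-score variance = [0.90 + 0.65] + 0.44 = 1.55 + 0.44 = 1.99.
Reliability = 1.99 / 2.44 = 0.8156.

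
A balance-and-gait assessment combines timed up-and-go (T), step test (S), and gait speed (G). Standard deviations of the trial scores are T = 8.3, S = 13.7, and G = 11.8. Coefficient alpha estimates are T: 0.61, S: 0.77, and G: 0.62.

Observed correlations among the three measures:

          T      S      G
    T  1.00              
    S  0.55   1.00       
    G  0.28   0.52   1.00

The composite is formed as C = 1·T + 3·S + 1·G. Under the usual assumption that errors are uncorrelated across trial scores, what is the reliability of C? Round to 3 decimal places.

0.835

Var(C) = 8.3² + 3²·13.7² + 11.8² + 2·[3·8.3·13.7·0.55 + 8.3·11.8·0.28 + 3·13.7·11.8·0.52] = 1897.34 + 934.469 = 2831.81.
With uncorrelated errors the cross-covariances are all true-score covariance, so they carry over unchanged; only the diagonal terms shrink to ρᵢσᵢ².
True-score variance = [8.3²·0.61 + 3²·13.7²·0.77 + 11.8²·0.62] + 934.469 = 1429.04 + 934.469 = 2363.51.
Reliability = 2363.51 / 2831.81 = 0.835.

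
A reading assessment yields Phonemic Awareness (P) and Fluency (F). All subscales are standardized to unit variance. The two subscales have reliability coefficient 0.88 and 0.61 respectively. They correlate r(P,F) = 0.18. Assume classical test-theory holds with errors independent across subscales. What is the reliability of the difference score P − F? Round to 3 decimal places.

0.689

Var(P−F) = 1 + 1 − 2·0.18 = 2 − 0.36 = 1.64.
With uncorrelated errors the cross-covariances are all true-score covariance, so they carry over unchanged; only the diagonal terms shrink to ρᵢσᵢ².
True-score variance = [0.88 + 0.61] − 0.36 = 1.49 − 0.36 = 1.13.
Reliability = 1.13 / 1.64 = 0.689.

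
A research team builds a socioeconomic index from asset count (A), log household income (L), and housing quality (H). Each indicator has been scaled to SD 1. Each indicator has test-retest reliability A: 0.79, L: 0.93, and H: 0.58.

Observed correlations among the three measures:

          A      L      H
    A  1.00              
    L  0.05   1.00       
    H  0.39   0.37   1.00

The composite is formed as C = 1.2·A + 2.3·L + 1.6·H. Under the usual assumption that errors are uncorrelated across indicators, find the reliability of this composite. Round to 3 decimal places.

Var(C) = 1.2² + 2.3² + 1.6² + 2·[2.76·0.05 + 1.92·0.39 + 3.68·0.37] = 9.29 + 4.4968 = 13.7868.
Because errors are independent across components, Cov(Tᵢ,Tⱼ) = Cov(Xᵢ,Xⱼ); the off-diagonal part of the true-score variance is the same as above.
True-score variance = [1.2²·0.79 + 2.3²·0.93 + 1.6²·0.58] + 4.4968 = 7.5421 + 4.4968 = 12.0389.
Reliability = 12.0389 / 13.7868 = 0.873.

0.873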